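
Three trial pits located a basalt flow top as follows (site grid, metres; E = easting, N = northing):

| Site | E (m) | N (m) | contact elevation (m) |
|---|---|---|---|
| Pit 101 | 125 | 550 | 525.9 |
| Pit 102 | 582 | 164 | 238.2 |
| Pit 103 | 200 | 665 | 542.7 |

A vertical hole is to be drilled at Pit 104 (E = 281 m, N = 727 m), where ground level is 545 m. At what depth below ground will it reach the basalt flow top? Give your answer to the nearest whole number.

Let the plane be z = a·E + b·N + c.
Pit 102−Pit 101: 457a − 386b = −287.7;  Pit 103−Pit 101: 75a + 115b = 16.8.
Solving gives a = −0.32637, b = 0.35894.
Then c = 525.9 − a·125 − b·550 = 369.28.
At (281, 727): z_contact = −91.7 + 260.9 + 369.28 = 538.5 m.
Depth below ground = 545 − 538.5 = 6 m.

6 m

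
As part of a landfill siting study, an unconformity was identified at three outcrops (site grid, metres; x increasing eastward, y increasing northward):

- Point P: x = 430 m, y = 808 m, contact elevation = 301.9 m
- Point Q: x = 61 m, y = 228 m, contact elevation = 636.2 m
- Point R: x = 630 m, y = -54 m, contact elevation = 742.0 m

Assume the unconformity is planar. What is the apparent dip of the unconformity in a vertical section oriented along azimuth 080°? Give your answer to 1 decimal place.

9.4°

Two edge vectors: Point P→Point Q = (-369, -580, 334.3), Point P→Point R = (200, -862, 440.1).
Normal n = (Point P→Point Q) × (Point P→Point R) = (32908.6, 229256.9, 434078).
So ∂z/∂x = −n_x/n_z = −0.07581 and ∂z/∂y = −n_y/n_z = −0.52815.
Unit vector along 080° is (sin 80°, cos 80°) = (0.9848, 0.1736).
Slope in that direction = a·(0.9848) + b·(0.1736) = −0.16637.
Apparent dip = arctan|0.16637| = 9.4° (true dip is 28.1°, so apparent ≤ true as expected).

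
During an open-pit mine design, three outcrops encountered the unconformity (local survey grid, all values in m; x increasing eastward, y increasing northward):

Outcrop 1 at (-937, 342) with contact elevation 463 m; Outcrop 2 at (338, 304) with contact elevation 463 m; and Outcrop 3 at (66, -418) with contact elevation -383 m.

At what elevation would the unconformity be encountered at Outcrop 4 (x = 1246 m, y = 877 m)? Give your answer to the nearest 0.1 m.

1158.3 m

Two edge vectors: Outcrop 1→Outcrop 2 = (1275, -38, 0), Outcrop 1→Outcrop 3 = (1003, -760, -846).
Normal n = (Outcrop 1→Outcrop 2) × (Outcrop 1→Outcrop 3) = (32148, 1078650, -930886).
So ∂z/∂x = −n_x/n_z = 0.034535 and ∂z/∂y = −n_y/n_z = 1.158735.
Intercept c from Outcrop 1: 463 + 32.36 − 396.29 = 99.07.
At (1246, 877): z = 43.0 + 1016.2 + 99.07 = 1158.3 m.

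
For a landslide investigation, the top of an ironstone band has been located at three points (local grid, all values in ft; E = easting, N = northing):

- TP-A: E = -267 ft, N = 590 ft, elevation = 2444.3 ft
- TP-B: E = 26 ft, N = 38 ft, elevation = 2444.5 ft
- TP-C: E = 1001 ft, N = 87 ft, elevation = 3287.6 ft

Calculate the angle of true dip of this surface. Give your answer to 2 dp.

Let the plane be z = a·E + b·N + c.
TP-B−TP-A: 293a − 552b = 0.2;  TP-C−TP-A: 1268a − 503b = 843.3.
Solving gives a = 0.84227, b = 0.44671.
Gradient magnitude |∇z| = √(a² + b²) = √(0.70942 + 0.19955) = 0.95340.
True dip = arctan(0.95340) = 43.63°, dipping toward WSW (azimuth ≈ 242°).

43.63°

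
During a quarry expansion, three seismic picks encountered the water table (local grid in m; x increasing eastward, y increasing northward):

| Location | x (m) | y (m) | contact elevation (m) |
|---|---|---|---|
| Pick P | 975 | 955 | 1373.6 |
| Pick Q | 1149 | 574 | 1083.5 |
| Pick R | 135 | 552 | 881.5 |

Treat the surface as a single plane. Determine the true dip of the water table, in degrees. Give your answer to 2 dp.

Let the plane be z = a·x + b·y + c.
Pick Q−Pick P: 174a − 381b = −290.1;  Pick R−Pick P: −840a − 403b = −492.1.
Solving gives a = 0.18090, b = 0.84403.
Gradient magnitude |∇z| = √(a² + b²) = √(0.03272 + 0.71239) = 0.86320.
True dip = arctan(0.86320) = 40.80°, dipping toward SSW (azimuth ≈ 192°).

40.80°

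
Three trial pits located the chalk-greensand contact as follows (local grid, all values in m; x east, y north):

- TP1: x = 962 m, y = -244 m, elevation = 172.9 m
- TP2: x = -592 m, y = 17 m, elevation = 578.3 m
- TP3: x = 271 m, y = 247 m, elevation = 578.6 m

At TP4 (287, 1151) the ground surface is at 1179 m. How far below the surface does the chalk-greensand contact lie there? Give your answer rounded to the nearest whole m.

Let the plane be z = a·x + b·y + c.
TP2−TP1: −1554a + 261b = 405.4;  TP3−TP1: −691a + 491b = 405.7.
Solving gives a = −0.15989, b = 0.60125.
Then c = 172.9 − a·962 − b·-244 = 473.42.
At (287, 1151): z_contact = −45.9 + 692.0 + 473.42 = 1119.6 m.
Depth below ground = 1179 − 1119.6 = 59 m.

59 m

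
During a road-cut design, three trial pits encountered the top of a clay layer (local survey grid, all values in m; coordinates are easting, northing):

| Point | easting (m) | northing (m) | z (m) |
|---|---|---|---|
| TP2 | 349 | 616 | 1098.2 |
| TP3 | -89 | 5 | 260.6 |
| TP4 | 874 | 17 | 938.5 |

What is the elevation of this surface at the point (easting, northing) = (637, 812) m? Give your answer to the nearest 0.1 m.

1469.1 m

Two edge vectors: TP2→TP3 = (-438, -611, -837.6), TP2→TP4 = (525, -599, -159.7).
Normal n = (TP2→TP3) × (TP2→TP4) = (-404145.7, -509688.6, 583137).
So ∂z/∂easting = −n_x/n_z = 0.69305 and ∂z/∂northing = −n_y/n_z = 0.87405.
Intercept c from TP2: 1098.2 − 241.88 − 538.41 = 317.91.
At (637, 812): z = 441.5 + 709.7 + 317.91 = 1469.1 m.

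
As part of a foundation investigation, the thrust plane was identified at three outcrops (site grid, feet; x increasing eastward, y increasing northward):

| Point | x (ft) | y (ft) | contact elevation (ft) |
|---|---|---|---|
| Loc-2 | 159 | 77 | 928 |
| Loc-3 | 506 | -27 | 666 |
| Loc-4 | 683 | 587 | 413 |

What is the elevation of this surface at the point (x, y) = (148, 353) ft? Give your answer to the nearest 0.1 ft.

887.5 ft

Two edge vectors: Loc-2→Loc-3 = (347, -104, -262), Loc-2→Loc-4 = (524, 510, -515).
Normal n = (Loc-2→Loc-3) × (Loc-2→Loc-4) = (187180, 41417, 231466).
So ∂z/∂x = −n_x/n_z = −0.80867 and ∂z/∂y = −n_y/n_z = −0.17893.
Intercept c from Loc-2: 928 + 128.58 + 13.78 = 1070.36.
At (148, 353): z = −119.7 − 63.2 + 1070.36 = 887.5 ft.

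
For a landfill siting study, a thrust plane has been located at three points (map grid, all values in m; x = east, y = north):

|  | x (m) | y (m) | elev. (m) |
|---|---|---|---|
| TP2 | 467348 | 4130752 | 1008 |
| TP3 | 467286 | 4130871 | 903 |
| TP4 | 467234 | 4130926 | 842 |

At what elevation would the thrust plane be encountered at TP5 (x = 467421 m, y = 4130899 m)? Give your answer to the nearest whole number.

958 m

Let the plane be z = a·x + b·y + c.
TP3−TP2: −62a + 119b = −105;  TP4−TP2: −114a + 174b = −166.
Solving gives a = 0.53419726, b = −0.60403168.
Then c = 1008 − a·467348 − b·4130752 = 2246457.04.
At (467421, 4130899): z = 249695.0 − 2495193.9 + 2246457.04 = 958.2 m.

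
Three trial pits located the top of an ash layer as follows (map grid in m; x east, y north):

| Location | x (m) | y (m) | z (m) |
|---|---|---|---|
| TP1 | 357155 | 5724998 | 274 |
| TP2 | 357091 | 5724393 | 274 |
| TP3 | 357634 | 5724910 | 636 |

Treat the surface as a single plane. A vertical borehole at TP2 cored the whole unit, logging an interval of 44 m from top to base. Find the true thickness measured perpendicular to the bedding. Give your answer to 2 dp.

Two edge vectors: TP1→TP2 = (-64, -605, 0), TP1→TP3 = (479, -88, 362).
Normal n = (TP1→TP2) × (TP1→TP3) = (-219010, 23168, 295427).
So ∂z/∂x = −n_x/n_z = 0.74133 and ∂z/∂y = −n_y/n_z = −0.07842.
|∇z| = √(a²+b²) = 0.74547, so dip δ = arctan(0.74547) = 36.70°.
True thickness = vertical thickness × cos δ = 44 × cos 36.70° = 35.28 m.

35.28 m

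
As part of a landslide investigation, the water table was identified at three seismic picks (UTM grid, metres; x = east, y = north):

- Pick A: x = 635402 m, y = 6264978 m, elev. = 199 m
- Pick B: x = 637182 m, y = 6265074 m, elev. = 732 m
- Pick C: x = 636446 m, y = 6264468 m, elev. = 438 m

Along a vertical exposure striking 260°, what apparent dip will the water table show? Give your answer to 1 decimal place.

Two edge vectors: Pick A→Pick B = (1780, 96, 533), Pick A→Pick C = (1044, -510, 239).
Normal n = (Pick A→Pick B) × (Pick A→Pick C) = (294774, 131032, -1008024).
So ∂z/∂x = −n_x/n_z = 0.29243 and ∂z/∂y = −n_y/n_z = 0.12999.
Unit vector along 260° is (sin 260°, cos 260°) = (-0.9848, -0.1736).
Slope in that direction = a·(-0.9848) + b·(-0.1736) = −0.31056.
Apparent dip = arctan|0.31056| = 17.3° (true dip is 17.7°, so apparent ≤ true as expected).

17.3°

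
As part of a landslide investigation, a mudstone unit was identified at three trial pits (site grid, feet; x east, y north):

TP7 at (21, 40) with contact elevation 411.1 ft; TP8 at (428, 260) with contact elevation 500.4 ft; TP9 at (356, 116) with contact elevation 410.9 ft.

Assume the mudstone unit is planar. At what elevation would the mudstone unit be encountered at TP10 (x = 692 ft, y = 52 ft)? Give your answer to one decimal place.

Let the plane be z = a·x + b·y + c.
TP8−TP7: 407a + 220b = 89.3;  TP9−TP7: 335a + 76b = −0.2.
Solving gives a = −0.15972, b = 0.70139.
Then c = 411.1 − a·21 − b·40 = 386.40.
At (692, 52): z = −110.5 + 36.5 + 386.40 = 312.3 ft.

312.3 ft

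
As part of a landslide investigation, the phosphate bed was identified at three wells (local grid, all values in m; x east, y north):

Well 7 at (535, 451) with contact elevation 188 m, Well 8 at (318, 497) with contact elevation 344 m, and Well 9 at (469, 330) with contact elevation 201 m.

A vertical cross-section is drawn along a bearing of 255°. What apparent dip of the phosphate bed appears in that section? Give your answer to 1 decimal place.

29.9°

Let the plane be z = a·x + b·y + c.
Well 8−Well 7: −217a + 46b = 156;  Well 9−Well 7: −66a − 121b = 13.
Solving gives a = −0.66480, b = 0.25518.
Unit vector along 255° is (sin 255°, cos 255°) = (-0.9659, -0.2588).
Slope in that direction = a·(-0.9659) + b·(-0.2588) = 0.57610.
Apparent dip = arctan|0.57610| = 29.9° (true dip is 35.5°, so apparent ≤ true as expected).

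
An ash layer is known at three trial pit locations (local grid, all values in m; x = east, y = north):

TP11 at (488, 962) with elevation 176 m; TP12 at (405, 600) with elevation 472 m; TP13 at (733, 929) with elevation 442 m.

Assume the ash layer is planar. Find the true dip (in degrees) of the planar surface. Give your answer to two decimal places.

54.50°

Let the plane be z = a·x + b·y + c.
TP12−TP11: −83a − 362b = 296;  TP13−TP11: 245a − 33b = 266.
Solving gives a = 0.94635, b = −1.03466.
Gradient magnitude |∇z| = √(a² + b²) = √(0.89558 + 1.07052) = 1.40218.
True dip = arctan(1.40218) = 54.50°, dipping toward NW (azimuth ≈ 318°).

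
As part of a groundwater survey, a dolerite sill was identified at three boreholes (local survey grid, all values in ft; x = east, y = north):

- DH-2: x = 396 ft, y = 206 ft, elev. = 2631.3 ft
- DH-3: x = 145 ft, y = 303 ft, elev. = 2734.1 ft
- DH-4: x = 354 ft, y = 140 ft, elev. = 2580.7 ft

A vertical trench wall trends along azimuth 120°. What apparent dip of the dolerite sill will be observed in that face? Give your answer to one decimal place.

Let the plane be z = a·x + b·y + c.
DH-3−DH-2: −251a + 97b = 102.8;  DH-4−DH-2: −42a − 66b = −50.6.
Solving gives a = −0.09092, b = 0.82453.
Unit vector along 120° is (sin 120°, cos 120°) = (0.8660, -0.5000).
Slope in that direction = a·(0.8660) + b·(-0.5000) = −0.49100.
Apparent dip = arctan|0.49100| = 26.2° (true dip is 39.7°, so apparent ≤ true as expected).

26.2°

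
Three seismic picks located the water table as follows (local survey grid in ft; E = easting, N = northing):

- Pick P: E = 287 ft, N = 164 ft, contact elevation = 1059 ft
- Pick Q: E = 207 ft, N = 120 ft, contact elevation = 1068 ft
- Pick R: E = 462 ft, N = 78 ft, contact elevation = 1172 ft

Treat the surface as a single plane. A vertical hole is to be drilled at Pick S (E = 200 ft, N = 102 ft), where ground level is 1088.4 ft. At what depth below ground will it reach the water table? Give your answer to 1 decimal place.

Let the plane be z = a·E + b·N + c.
Pick Q−Pick P: −80a − 44b = 9;  Pick R−Pick P: 175a − 86b = 113.
Solving gives a = 0.28793, b = −0.72805.
Then c = 1059 − a·287 − b·164 = 1095.77.
At (200, 102): z_contact = 57.59 − 74.26 + 1095.77 = 1079.09 ft.
Depth below ground = 1088.4 − 1079.09 = 9.3 ft.

9.3 ft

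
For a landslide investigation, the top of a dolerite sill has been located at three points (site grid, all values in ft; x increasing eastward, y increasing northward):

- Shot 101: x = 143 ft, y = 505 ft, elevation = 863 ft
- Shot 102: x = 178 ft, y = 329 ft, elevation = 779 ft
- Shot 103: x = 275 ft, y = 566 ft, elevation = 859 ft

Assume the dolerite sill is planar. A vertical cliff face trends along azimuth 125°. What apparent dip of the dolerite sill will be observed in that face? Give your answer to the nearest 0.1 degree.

Two edge vectors: Shot 101→Shot 102 = (35, -176, -84), Shot 101→Shot 103 = (132, 61, -4).
Normal n = (Shot 101→Shot 102) × (Shot 101→Shot 103) = (5828, -10948, 25367).
So ∂z/∂x = −n_x/n_z = −0.22975 and ∂z/∂y = −n_y/n_z = 0.43158.
Unit vector along 125° is (sin 125°, cos 125°) = (0.8192, -0.5736).
Slope in that direction = a·(0.8192) + b·(-0.5736) = −0.43574.
Apparent dip = arctan|0.43574| = 23.5° (true dip is 26.1°, so apparent ≤ true as expected).

23.5°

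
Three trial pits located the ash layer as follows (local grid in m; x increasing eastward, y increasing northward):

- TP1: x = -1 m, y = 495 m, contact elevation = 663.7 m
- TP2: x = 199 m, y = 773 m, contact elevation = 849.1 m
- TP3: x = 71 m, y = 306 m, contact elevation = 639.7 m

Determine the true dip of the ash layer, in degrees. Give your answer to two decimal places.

30.22°

Let the plane be z = a·x + b·y + c.
TP2−TP1: 200a + 278b = 185.4;  TP3−TP1: 72a − 189b = −24.
Solving gives a = 0.49067, b = 0.31391.
Gradient magnitude |∇z| = √(a² + b²) = √(0.24076 + 0.09854) = 0.58249.
True dip = arctan(0.58249) = 30.22°, dipping toward WSW (azimuth ≈ 237°).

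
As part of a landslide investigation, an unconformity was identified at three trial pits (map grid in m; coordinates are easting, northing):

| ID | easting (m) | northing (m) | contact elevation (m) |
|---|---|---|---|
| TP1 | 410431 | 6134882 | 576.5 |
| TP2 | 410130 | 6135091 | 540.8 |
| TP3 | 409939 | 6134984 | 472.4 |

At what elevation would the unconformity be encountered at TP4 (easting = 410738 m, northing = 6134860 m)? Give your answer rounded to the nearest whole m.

649 m

Two edge vectors: TP1→TP2 = (-301, 209, -35.7), TP1→TP3 = (-492, 102, -104.1).
Normal n = (TP1→TP2) × (TP1→TP3) = (-18115.5, -13769.7, 72126).
So ∂z/∂easting = −n_x/n_z = 0.25116463 and ∂z/∂northing = −n_y/n_z = 0.19091174.
Intercept c from TP1: 576.5 − 103085.75 − 1171220.98 = −1273730.23.
At (410738, 6134860): z = 103162.9 + 1171216.8 − 1273730.23 = 649.4 m.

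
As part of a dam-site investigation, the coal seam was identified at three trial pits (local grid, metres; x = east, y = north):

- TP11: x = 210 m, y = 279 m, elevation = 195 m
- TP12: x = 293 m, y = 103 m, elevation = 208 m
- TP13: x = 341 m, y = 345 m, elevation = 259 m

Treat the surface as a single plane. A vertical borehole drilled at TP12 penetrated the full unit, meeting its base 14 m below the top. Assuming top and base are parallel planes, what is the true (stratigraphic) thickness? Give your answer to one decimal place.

12.8 m

Let the plane be z = a·x + b·y + c.
TP12−TP11: 83a − 176b = 13;  TP13−TP11: 131a + 66b = 64.
Solving gives a = 0.42483, b = 0.12648.
|∇z| = √(a²+b²) = 0.44325, so dip δ = arctan(0.44325) = 23.91°.
True thickness = vertical thickness × cos δ = 14 × cos 23.91° = 12.8 m.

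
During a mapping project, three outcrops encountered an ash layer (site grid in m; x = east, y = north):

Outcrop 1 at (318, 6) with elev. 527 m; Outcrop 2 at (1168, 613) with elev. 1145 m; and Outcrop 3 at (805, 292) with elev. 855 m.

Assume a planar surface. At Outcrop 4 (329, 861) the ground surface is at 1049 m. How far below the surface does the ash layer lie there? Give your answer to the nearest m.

Let the plane be z = a·x + b·y + c.
Outcrop 2−Outcrop 1: 850a + 607b = 618;  Outcrop 3−Outcrop 1: 487a + 286b = 328.
Solving gives a = 0.42560, b = 0.42214.
Then c = 527 − a·318 − b·6 = 389.13.
At (329, 861): z_contact = 140.0 + 363.5 + 389.13 = 892.6 m.
Depth below ground = 1049 − 892.6 = 156 m.

156 m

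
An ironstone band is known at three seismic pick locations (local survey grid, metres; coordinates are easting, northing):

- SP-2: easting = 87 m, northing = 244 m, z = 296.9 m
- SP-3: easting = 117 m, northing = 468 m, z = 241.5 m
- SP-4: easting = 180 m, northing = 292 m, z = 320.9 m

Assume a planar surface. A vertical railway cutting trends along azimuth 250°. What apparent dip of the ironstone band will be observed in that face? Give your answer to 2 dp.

15.95°

Two edge vectors: SP-2→SP-3 = (30, 224, -55.4), SP-2→SP-4 = (93, 48, 24).
Normal n = (SP-2→SP-3) × (SP-2→SP-4) = (8035.2, -5872.2, -19392).
So ∂z/∂easting = −n_x/n_z = 0.41436 and ∂z/∂northing = −n_y/n_z = −0.30282.
Unit vector along 250° is (sin 250°, cos 250°) = (-0.9397, -0.3420).
Slope in that direction = a·(-0.9397) + b·(-0.3420) = −0.28580.
Apparent dip = arctan|0.28580| = 15.95° (true dip is 27.2°, so apparent ≤ true as expected).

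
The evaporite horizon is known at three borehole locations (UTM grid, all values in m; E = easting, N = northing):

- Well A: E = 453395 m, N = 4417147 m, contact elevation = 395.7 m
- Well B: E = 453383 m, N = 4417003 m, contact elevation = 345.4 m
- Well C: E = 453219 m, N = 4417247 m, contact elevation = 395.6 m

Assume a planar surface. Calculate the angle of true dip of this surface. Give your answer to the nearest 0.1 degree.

21.0°

Two edge vectors: Well A→Well B = (-12, -144, -50.3), Well A→Well C = (-176, 100, -0.1).
Normal n = (Well A→Well B) × (Well A→Well C) = (5044.4, 8851.6, -26544).
So ∂z/∂E = −n_x/n_z = 0.19004 and ∂z/∂N = −n_y/n_z = 0.33347.
Gradient magnitude |∇z| = √(a² + b²) = √(0.03611 + 0.11120) = 0.38382.
True dip = arctan(0.38382) = 21.0°, dipping toward SSW (azimuth ≈ 210°).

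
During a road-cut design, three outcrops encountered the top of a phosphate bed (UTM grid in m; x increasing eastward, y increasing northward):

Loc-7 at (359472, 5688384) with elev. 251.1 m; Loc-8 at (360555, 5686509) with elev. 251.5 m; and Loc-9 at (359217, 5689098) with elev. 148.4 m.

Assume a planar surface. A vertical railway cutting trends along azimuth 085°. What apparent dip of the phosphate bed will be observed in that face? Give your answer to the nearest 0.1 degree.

34.3°

Let the plane be z = a·x + b·y + c.
Loc-8−Loc-7: 1083a − 1875b = 0.4;  Loc-9−Loc-7: −255a + 714b = −102.7.
Solving gives a = −0.65148, b = −0.37651.
Unit vector along 085° is (sin 85°, cos 85°) = (0.9962, 0.0872).
Slope in that direction = a·(0.9962) + b·(0.0872) = −0.68182.
Apparent dip = arctan|0.68182| = 34.3° (true dip is 37.0°, so apparent ≤ true as expected).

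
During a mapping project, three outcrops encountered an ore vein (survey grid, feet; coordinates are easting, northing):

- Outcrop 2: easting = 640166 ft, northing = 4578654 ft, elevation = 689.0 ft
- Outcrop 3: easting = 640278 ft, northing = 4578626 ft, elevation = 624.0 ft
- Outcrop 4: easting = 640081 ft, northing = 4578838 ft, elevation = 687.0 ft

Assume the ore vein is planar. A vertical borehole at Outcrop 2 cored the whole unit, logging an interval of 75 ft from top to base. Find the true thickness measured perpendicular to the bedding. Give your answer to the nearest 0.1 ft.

Let the plane be z = a·easting + b·northing + c.
Outcrop 3−Outcrop 2: 112a − 28b = −65;  Outcrop 4−Outcrop 2: −85a + 184b = −2.
Solving gives a = −0.65921, b = −0.31539.
|∇z| = √(a²+b²) = 0.73077, so dip δ = arctan(0.73077) = 36.16°.
True thickness = vertical thickness × cos δ = 75 × cos 36.16° = 60.6 ft.

60.6 ft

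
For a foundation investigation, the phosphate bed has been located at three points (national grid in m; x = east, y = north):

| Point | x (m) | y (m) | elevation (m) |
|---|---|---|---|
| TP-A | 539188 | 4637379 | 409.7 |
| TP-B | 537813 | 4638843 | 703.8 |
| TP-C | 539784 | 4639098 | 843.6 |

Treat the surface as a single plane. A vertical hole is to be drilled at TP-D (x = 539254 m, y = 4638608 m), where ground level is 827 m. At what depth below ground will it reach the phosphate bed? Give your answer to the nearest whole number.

Two edge vectors: TP-A→TP-B = (-1375, 1464, 294.1), TP-A→TP-C = (596, 1719, 433.9).
Normal n = (TP-A→TP-B) × (TP-A→TP-C) = (129671.7, 771896.1, -3236169).
So ∂z/∂x = −n_x/n_z = 0.04006951 and ∂z/∂y = −n_y/n_z = 0.23852157.
Intercept c from TP-A: 409.7 − 21605.00 − 1106114.90 = −1127310.20.
At (539254, 4638608): z_contact = 21607.6 + 1106408.0 − 1127310.20 = 705.5 m.
Depth below ground = 827 − 705.5 = 122 m.

122 m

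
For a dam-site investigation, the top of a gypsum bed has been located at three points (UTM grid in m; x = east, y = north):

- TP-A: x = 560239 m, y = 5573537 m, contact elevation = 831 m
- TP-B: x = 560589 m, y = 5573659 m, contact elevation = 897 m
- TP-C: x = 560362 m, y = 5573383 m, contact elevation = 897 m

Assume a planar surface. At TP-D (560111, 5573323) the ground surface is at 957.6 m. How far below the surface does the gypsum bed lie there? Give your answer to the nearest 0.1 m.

113.9 m

Let the plane be z = a·x + b·y + c.
TP-B−TP-A: 350a + 122b = 66;  TP-C−TP-A: 123a − 154b = 66.
Solving gives a = 0.264360143, b = −0.217426639.
Then c = 831 − a·560239 − b·5573537 = 1064561.56.
At (560111, 5573323): z_contact = 148071.02 − 1211788.89 + 1064561.56 = 843.69 m.
Depth below ground = 957.6 − 843.69 = 113.9 m.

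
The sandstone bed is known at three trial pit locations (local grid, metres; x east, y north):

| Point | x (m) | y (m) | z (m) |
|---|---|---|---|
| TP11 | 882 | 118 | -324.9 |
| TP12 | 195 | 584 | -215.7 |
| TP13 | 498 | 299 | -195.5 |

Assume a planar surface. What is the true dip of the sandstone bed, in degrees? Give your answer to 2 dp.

Let the plane be z = a·x + b·y + c.
TP12−TP11: −687a + 466b = 109.2;  TP13−TP11: −384a + 181b = 129.4.
Solving gives a = −0.74244, b = −0.86021.
Gradient magnitude |∇z| = √(a² + b²) = √(0.55122 + 0.73996) = 1.13630.
True dip = arctan(1.13630) = 48.65°, dipping toward NE (azimuth ≈ 041°).

48.65°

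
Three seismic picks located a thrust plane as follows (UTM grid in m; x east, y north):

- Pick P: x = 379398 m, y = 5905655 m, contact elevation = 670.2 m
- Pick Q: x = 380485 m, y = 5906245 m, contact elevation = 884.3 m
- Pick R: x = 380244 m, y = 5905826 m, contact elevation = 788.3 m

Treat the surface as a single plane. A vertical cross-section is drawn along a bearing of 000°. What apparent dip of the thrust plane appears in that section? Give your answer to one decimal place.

9.6°

Two edge vectors: Pick P→Pick Q = (1087, 590, 214.1), Pick P→Pick R = (846, 171, 118.1).
Normal n = (Pick P→Pick Q) × (Pick P→Pick R) = (33067.9, 52753.9, -313263).
So ∂z/∂x = −n_x/n_z = 0.10556 and ∂z/∂y = −n_y/n_z = 0.16840.
Unit vector along 000° is (sin 0°, cos 0°) = (0.0000, 1.0000).
Slope in that direction = a·(0.0000) + b·(1.0000) = 0.16840.
Apparent dip = arctan|0.16840| = 9.6° (true dip is 11.2°, so apparent ≤ true as expected).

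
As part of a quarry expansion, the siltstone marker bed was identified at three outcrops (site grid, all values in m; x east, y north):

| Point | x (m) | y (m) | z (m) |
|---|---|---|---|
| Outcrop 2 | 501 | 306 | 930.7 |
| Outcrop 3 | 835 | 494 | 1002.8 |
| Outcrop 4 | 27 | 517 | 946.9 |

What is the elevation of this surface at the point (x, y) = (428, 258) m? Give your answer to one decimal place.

Two edge vectors: Outcrop 2→Outcrop 3 = (334, 188, 72.1), Outcrop 2→Outcrop 4 = (-474, 211, 16.2).
Normal n = (Outcrop 2→Outcrop 3) × (Outcrop 2→Outcrop 4) = (-12167.5, -39586.2, 159586).
So ∂z/∂x = −n_x/n_z = 0.07624 and ∂z/∂y = −n_y/n_z = 0.24806.
Intercept c from Outcrop 2: 930.7 − 38.20 − 75.91 = 816.60.
At (428, 258): z = 32.6 + 64.0 + 816.60 = 913.2 m.

913.2 m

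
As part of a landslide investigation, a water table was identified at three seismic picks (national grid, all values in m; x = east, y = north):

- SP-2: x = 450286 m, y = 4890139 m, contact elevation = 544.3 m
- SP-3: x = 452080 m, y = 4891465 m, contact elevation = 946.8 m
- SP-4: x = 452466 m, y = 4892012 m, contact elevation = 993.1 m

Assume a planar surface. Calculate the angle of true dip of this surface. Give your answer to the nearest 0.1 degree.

20.4°

Two edge vectors: SP-2→SP-3 = (1794, 1326, 402.5), SP-2→SP-4 = (2180, 1873, 448.8).
Normal n = (SP-2→SP-3) × (SP-2→SP-4) = (-158773.7, 72302.8, 469482).
So ∂z/∂x = −n_x/n_z = 0.33819 and ∂z/∂y = −n_y/n_z = −0.15401.
Gradient magnitude |∇z| = √(a² + b²) = √(0.11437 + 0.02372) = 0.37160.
True dip = arctan(0.37160) = 20.4°, dipping toward WNW (azimuth ≈ 294°).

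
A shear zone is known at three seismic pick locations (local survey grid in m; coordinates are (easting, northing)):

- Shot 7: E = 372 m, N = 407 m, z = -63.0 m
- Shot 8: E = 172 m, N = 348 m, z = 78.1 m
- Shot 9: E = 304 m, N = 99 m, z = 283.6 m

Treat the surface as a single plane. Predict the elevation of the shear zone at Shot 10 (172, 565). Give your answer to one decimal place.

-147.0 m

Let the plane be z = a·E + b·N + c.
Shot 8−Shot 7: −200a − 59b = 141.1;  Shot 9−Shot 7: −68a − 308b = 346.6.
Solving gives a = −0.39955, b = −1.03711.
Then c = -63 − a·372 − b·407 = 507.74.
At (172, 565): z = −68.7 − 586.0 + 507.74 = -147.0 m.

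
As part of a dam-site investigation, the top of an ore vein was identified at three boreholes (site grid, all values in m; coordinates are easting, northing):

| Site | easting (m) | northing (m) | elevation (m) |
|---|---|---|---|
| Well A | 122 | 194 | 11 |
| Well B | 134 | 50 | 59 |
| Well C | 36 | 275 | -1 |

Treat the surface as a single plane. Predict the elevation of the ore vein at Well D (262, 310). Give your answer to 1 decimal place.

Two edge vectors: Well A→Well B = (12, -144, 48), Well A→Well C = (-86, 81, -12).
Normal n = (Well A→Well B) × (Well A→Well C) = (-2160, -3984, -11412).
So ∂z/∂easting = −n_x/n_z = −0.18927 and ∂z/∂northing = −n_y/n_z = −0.34911.
Intercept c from Well A: 11 + 23.09 + 67.73 = 101.82.
At (262, 310): z = −49.6 − 108.2 + 101.82 = -56.0 m.

-56.0 m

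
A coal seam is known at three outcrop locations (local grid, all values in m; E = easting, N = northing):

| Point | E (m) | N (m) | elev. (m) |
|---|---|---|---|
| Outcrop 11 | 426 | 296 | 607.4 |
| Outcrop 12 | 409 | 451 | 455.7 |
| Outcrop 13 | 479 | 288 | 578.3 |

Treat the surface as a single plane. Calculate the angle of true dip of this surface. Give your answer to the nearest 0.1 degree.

Two edge vectors: Outcrop 11→Outcrop 12 = (-17, 155, -151.7), Outcrop 11→Outcrop 13 = (53, -8, -29.1).
Normal n = (Outcrop 11→Outcrop 12) × (Outcrop 11→Outcrop 13) = (-5724.1, -8534.8, -8079).
So ∂z/∂E = −n_x/n_z = −0.70852 and ∂z/∂N = −n_y/n_z = −1.05642.
Gradient magnitude |∇z| = √(a² + b²) = √(0.50199 + 1.11602) = 1.27201.
True dip = arctan(1.27201) = 51.8°, dipping toward NE (azimuth ≈ 034°).

51.8°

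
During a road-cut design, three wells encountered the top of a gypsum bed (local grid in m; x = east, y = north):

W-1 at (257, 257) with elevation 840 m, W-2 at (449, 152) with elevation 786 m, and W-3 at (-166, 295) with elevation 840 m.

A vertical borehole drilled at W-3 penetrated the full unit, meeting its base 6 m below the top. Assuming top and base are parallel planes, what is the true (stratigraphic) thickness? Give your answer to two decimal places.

5.10 m

Let the plane be z = a·x + b·y + c.
W-2−W-1: 192a − 105b = −54;  W-3−W-1: −423a + 38b = 0.
Solving gives a = 0.05528, b = 0.61537.
|∇z| = √(a²+b²) = 0.61785, so dip δ = arctan(0.61785) = 31.71°.
True thickness = vertical thickness × cos δ = 6 × cos 31.71° = 5.10 m.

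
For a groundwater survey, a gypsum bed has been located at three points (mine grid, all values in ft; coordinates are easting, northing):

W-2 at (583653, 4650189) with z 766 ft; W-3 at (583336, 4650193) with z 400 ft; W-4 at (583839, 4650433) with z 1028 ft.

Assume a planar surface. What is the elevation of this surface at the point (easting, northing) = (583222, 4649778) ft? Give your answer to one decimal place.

188.5 ft

Let the plane be z = a·easting + b·northing + c.
W-3−W-2: −317a + 4b = −366;  W-4−W-2: 186a + 244b = 262.
Solving gives a = 1.156994314, b = 0.191799416.
Then c = 766 − a·583653 − b·4650189 = −1566420.74.
At (583222, 4649778): z = 674784.5 + 891824.7 − 1566420.74 = 188.5 ft.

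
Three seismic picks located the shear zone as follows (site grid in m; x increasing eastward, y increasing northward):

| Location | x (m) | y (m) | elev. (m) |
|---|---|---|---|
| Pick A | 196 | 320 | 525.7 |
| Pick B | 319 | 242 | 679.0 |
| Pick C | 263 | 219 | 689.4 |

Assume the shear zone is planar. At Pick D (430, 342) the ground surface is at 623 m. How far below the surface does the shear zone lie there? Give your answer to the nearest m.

39 m

Two edge vectors: Pick A→Pick B = (123, -78, 153.3), Pick A→Pick C = (67, -101, 163.7).
Normal n = (Pick A→Pick B) × (Pick A→Pick C) = (2714.7, -9864, -7197).
So ∂z/∂x = −n_x/n_z = 0.37720 and ∂z/∂y = −n_y/n_z = −1.37057.
Intercept c from Pick A: 525.7 − 73.93 + 438.58 = 890.35.
At (430, 342): z_contact = 162.2 − 468.7 + 890.35 = 583.8 m.
Depth below ground = 623 − 583.8 = 39 m.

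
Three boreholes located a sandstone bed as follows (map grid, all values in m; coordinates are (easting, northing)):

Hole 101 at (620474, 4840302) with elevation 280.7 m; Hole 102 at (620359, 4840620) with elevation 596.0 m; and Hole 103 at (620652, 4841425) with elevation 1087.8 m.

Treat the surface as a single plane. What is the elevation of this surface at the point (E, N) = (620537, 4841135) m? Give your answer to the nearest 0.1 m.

915.6 m

Let the plane be z = a·E + b·N + c.
Hole 102−Hole 101: −115a + 318b = 315.3;  Hole 103−Hole 101: 178a + 1123b = 807.1.
Solving gives a = −0.524493268, b = 0.801834196.
Then c = 280.7 − a·620474 − b·4840302 = −3555404.52.
At (620537, 4841135): z = −325467.5 + 3881787.6 − 3555404.52 = 915.6 m.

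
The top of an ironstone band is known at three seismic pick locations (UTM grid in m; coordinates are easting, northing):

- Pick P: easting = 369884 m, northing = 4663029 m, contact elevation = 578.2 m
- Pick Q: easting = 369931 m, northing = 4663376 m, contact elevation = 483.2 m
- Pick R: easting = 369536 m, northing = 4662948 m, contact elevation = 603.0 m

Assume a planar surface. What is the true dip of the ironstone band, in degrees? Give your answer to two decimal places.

Two edge vectors: Pick P→Pick Q = (47, 347, -95), Pick P→Pick R = (-348, -81, 24.8).
Normal n = (Pick P→Pick Q) × (Pick P→Pick R) = (910.6, 31894.4, 116949).
So ∂z/∂easting = −n_x/n_z = −0.00779 and ∂z/∂northing = −n_y/n_z = −0.27272.
Gradient magnitude |∇z| = √(a² + b²) = √(0.00006 + 0.07438) = 0.27283.
True dip = arctan(0.27283) = 15.26°, dipping toward N (azimuth ≈ 002°).

15.26°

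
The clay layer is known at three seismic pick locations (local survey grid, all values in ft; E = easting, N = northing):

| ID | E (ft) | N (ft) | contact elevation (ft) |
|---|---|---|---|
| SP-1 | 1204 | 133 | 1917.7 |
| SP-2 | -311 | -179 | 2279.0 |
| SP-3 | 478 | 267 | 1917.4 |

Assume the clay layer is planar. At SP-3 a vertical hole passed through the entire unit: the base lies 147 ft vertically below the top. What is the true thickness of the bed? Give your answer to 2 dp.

124.82 ft

Two edge vectors: SP-1→SP-2 = (-1515, -312, 361.3), SP-1→SP-3 = (-726, 134, -0.3).
Normal n = (SP-1→SP-2) × (SP-1→SP-3) = (-48320.6, -262758.3, -429522).
So ∂z/∂E = −n_x/n_z = −0.11250 and ∂z/∂N = −n_y/n_z = −0.61175.
|∇z| = √(a²+b²) = 0.62200, so dip δ = arctan(0.62200) = 31.88°.
True thickness = vertical thickness × cos δ = 147 × cos 31.88° = 124.82 ft.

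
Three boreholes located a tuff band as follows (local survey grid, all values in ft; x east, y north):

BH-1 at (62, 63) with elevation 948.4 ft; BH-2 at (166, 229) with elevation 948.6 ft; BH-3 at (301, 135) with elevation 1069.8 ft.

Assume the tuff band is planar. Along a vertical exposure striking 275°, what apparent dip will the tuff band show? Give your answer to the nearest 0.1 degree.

Let the plane be z = a·x + b·y + c.
BH-2−BH-1: 104a + 166b = 0.2;  BH-3−BH-1: 239a + 72b = 121.4.
Solving gives a = 0.62568, b = −0.39078.
Unit vector along 275° is (sin 275°, cos 275°) = (-0.9962, 0.0872).
Slope in that direction = a·(-0.9962) + b·(0.0872) = −0.65735.
Apparent dip = arctan|0.65735| = 33.3° (true dip is 36.4°, so apparent ≤ true as expected).

33.3°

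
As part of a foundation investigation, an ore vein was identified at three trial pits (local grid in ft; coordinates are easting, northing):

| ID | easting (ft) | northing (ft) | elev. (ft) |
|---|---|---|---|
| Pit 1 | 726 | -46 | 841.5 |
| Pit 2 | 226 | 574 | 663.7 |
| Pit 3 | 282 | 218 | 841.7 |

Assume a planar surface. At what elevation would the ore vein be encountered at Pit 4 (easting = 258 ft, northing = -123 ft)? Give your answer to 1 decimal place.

Let the plane be z = a·easting + b·northing + c.
Pit 2−Pit 1: −500a + 620b = −177.8;  Pit 3−Pit 1: −444a + 264b = 0.2.
Solving gives a = −0.32847, b = −0.55167.
Then c = 841.5 − a·726 − b·-46 = 1054.59.
At (258, -123): z = −84.7 + 67.9 + 1054.59 = 1037.7 ft.

1037.7 ft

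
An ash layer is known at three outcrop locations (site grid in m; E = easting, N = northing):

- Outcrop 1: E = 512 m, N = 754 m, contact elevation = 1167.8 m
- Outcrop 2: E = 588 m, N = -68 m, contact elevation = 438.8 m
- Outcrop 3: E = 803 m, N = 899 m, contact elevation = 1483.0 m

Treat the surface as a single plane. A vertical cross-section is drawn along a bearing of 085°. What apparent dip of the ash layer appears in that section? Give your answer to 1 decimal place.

34.7°

Two edge vectors: Outcrop 1→Outcrop 2 = (76, -822, -729), Outcrop 1→Outcrop 3 = (291, 145, 315.2).
Normal n = (Outcrop 1→Outcrop 2) × (Outcrop 1→Outcrop 3) = (-153389.4, -236094.2, 250222).
So ∂z/∂E = −n_x/n_z = 0.61301 and ∂z/∂N = −n_y/n_z = 0.94354.
Unit vector along 085° is (sin 85°, cos 85°) = (0.9962, 0.0872).
Slope in that direction = a·(0.9962) + b·(0.0872) = 0.69292.
Apparent dip = arctan|0.69292| = 34.7° (true dip is 48.4°, so apparent ≤ true as expected).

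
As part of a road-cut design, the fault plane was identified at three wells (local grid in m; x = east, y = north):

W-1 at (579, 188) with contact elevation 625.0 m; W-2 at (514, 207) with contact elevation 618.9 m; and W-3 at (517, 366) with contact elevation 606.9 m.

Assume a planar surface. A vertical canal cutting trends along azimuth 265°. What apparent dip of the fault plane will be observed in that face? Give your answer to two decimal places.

Let the plane be z = a·x + b·y + c.
W-2−W-1: −65a + 19b = −6.1;  W-3−W-1: −62a + 178b = −18.1.
Solving gives a = 0.07139, b = −0.07682.
Unit vector along 265° is (sin 265°, cos 265°) = (-0.9962, -0.0872).
Slope in that direction = a·(-0.9962) + b·(-0.0872) = −0.06442.
Apparent dip = arctan|0.06442| = 3.69° (true dip is 6.0°, so apparent ≤ true as expected).

3.69°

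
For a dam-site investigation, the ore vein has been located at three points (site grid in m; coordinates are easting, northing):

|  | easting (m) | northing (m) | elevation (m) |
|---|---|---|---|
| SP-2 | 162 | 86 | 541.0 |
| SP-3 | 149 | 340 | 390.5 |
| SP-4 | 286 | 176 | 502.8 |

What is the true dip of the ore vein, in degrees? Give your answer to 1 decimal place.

Let the plane be z = a·easting + b·northing + c.
SP-3−SP-2: −13a + 254b = −150.5;  SP-4−SP-2: 124a + 90b = −38.2.
Solving gives a = 0.11762, b = −0.58650.
Gradient magnitude |∇z| = √(a² + b²) = √(0.01383 + 0.34398) = 0.59818.
True dip = arctan(0.59818) = 30.9°, dipping toward NNW (azimuth ≈ 349°).

30.9°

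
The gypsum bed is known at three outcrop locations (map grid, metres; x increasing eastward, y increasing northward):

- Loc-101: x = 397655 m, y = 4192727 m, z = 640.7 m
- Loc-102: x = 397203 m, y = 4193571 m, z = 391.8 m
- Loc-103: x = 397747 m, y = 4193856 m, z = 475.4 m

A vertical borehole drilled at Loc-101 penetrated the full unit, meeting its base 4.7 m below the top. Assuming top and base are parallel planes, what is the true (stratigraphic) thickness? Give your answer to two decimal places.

4.51 m

Two edge vectors: Loc-101→Loc-102 = (-452, 844, -248.9), Loc-101→Loc-103 = (92, 1129, -165.3).
Normal n = (Loc-101→Loc-102) × (Loc-101→Loc-103) = (141494.9, -97614.4, -587956).
So ∂z/∂x = −n_x/n_z = 0.24066 and ∂z/∂y = −n_y/n_z = −0.16602.
|∇z| = √(a²+b²) = 0.29237, so dip δ = arctan(0.29237) = 16.30°.
True thickness = vertical thickness × cos δ = 4.7 × cos 16.30° = 4.51 m.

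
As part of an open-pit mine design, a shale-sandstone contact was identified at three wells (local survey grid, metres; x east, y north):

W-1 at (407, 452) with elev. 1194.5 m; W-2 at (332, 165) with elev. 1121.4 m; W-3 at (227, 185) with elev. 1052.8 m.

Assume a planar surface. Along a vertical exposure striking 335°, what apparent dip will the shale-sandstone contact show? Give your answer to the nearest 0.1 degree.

11.9°

Let the plane be z = a·x + b·y + c.
W-2−W-1: −75a − 287b = −73.1;  W-3−W-1: −180a − 267b = −141.7.
Solving gives a = 0.66857, b = 0.07999.
Unit vector along 335° is (sin 335°, cos 335°) = (-0.4226, 0.9063).
Slope in that direction = a·(-0.4226) + b·(0.9063) = −0.21005.
Apparent dip = arctan|0.21005| = 11.9° (true dip is 34.0°, so apparent ≤ true as expected).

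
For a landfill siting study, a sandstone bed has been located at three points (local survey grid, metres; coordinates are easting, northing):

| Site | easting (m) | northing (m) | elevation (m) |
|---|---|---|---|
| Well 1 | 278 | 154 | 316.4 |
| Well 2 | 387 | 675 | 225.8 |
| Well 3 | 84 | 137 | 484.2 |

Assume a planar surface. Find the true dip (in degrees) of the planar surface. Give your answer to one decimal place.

40.9°

Let the plane be z = a·easting + b·northing + c.
Well 2−Well 1: 109a + 521b = −90.6;  Well 3−Well 1: −194a − 17b = 167.8.
Solving gives a = −0.86558, b = 0.00719.
Gradient magnitude |∇z| = √(a² + b²) = √(0.74923 + 0.00005) = 0.86561.
True dip = arctan(0.86561) = 40.9°, dipping toward E (azimuth ≈ 090°).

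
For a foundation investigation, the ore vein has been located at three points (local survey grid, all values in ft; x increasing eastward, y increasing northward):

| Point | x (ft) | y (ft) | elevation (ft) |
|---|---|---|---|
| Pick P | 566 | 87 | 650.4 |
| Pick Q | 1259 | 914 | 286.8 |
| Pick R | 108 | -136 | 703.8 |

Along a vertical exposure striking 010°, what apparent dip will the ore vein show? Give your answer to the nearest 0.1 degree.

Let the plane be z = a·x + b·y + c.
Pick Q−Pick P: 693a + 827b = −363.6;  Pick R−Pick P: −458a − 223b = 53.4.
Solving gives a = 0.16466, b = −0.57764.
Unit vector along 010° is (sin 10°, cos 10°) = (0.1736, 0.9848).
Slope in that direction = a·(0.1736) + b·(0.9848) = −0.54027.
Apparent dip = arctan|0.54027| = 28.4° (true dip is 31.0°, so apparent ≤ true as expected).

28.4°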